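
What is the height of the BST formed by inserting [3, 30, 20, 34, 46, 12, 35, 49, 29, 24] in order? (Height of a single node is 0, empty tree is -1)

Insertion order: [3, 30, 20, 34, 46, 12, 35, 49, 29, 24]
Tree (level-order array): [3, None, 30, 20, 34, 12, 29, None, 46, None, None, 24, None, 35, 49]
Compute height bottom-up (empty subtree = -1):
  height(12) = 1 + max(-1, -1) = 0
  height(24) = 1 + max(-1, -1) = 0
  height(29) = 1 + max(0, -1) = 1
  height(20) = 1 + max(0, 1) = 2
  height(35) = 1 + max(-1, -1) = 0
  height(49) = 1 + max(-1, -1) = 0
  height(46) = 1 + max(0, 0) = 1
  height(34) = 1 + max(-1, 1) = 2
  height(30) = 1 + max(2, 2) = 3
  height(3) = 1 + max(-1, 3) = 4
Height = 4


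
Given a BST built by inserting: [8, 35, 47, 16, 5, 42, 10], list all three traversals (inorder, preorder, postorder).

Tree insertion order: [8, 35, 47, 16, 5, 42, 10]
Tree (level-order array): [8, 5, 35, None, None, 16, 47, 10, None, 42]
Inorder (L, root, R): [5, 8, 10, 16, 35, 42, 47]
Preorder (root, L, R): [8, 5, 35, 16, 10, 47, 42]
Postorder (L, R, root): [5, 10, 16, 42, 47, 35, 8]


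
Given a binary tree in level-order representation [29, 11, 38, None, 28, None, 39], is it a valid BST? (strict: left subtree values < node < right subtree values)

Level-order array: [29, 11, 38, None, 28, None, 39]
Validate using subtree bounds (lo, hi): at each node, require lo < value < hi,
then recurse left with hi=value and right with lo=value.
Preorder trace (stopping at first violation):
  at node 29 with bounds (-inf, +inf): OK
  at node 11 with bounds (-inf, 29): OK
  at node 28 with bounds (11, 29): OK
  at node 38 with bounds (29, +inf): OK
  at node 39 with bounds (38, +inf): OK
No violation found at any node.
Result: Valid BST


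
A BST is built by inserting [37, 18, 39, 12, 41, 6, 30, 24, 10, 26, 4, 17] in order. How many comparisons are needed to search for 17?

Search path for 17: 37 -> 18 -> 12 -> 17
Found: True
Comparisons: 4


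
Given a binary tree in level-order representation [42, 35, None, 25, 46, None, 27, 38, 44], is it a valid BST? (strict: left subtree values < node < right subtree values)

Level-order array: [42, 35, None, 25, 46, None, 27, 38, 44]
Validate using subtree bounds (lo, hi): at each node, require lo < value < hi,
then recurse left with hi=value and right with lo=value.
Preorder trace (stopping at first violation):
  at node 42 with bounds (-inf, +inf): OK
  at node 35 with bounds (-inf, 42): OK
  at node 25 with bounds (-inf, 35): OK
  at node 27 with bounds (25, 35): OK
  at node 46 with bounds (35, 42): VIOLATION
Node 46 violates its bound: not (35 < 46 < 42).
Result: Not a valid BST


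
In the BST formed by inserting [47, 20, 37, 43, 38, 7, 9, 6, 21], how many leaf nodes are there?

Tree built from: [47, 20, 37, 43, 38, 7, 9, 6, 21]
Tree (level-order array): [47, 20, None, 7, 37, 6, 9, 21, 43, None, None, None, None, None, None, 38]
Rule: A leaf has 0 children.
Per-node child counts:
  node 47: 1 child(ren)
  node 20: 2 child(ren)
  node 7: 2 child(ren)
  node 6: 0 child(ren)
  node 9: 0 child(ren)
  node 37: 2 child(ren)
  node 21: 0 child(ren)
  node 43: 1 child(ren)
  node 38: 0 child(ren)
Matching nodes: [6, 9, 21, 38]
Count of leaf nodes: 4


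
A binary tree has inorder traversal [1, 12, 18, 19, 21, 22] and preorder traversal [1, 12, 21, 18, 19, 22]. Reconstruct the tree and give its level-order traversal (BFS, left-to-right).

Inorder:  [1, 12, 18, 19, 21, 22]
Preorder: [1, 12, 21, 18, 19, 22]
Algorithm: preorder visits root first, so consume preorder in order;
for each root, split the current inorder slice at that value into
left-subtree inorder and right-subtree inorder, then recurse.
Recursive splits:
  root=1; inorder splits into left=[], right=[12, 18, 19, 21, 22]
  root=12; inorder splits into left=[], right=[18, 19, 21, 22]
  root=21; inorder splits into left=[18, 19], right=[22]
  root=18; inorder splits into left=[], right=[19]
  root=19; inorder splits into left=[], right=[]
  root=22; inorder splits into left=[], right=[]
Reconstructed level-order: [1, 12, 21, 18, 22, 19]


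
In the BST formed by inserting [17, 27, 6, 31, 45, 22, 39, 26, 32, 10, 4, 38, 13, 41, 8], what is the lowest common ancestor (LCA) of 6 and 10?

Tree insertion order: [17, 27, 6, 31, 45, 22, 39, 26, 32, 10, 4, 38, 13, 41, 8]
Tree (level-order array): [17, 6, 27, 4, 10, 22, 31, None, None, 8, 13, None, 26, None, 45, None, None, None, None, None, None, 39, None, 32, 41, None, 38]
In a BST, the LCA of p=6, q=10 is the first node v on the
root-to-leaf path with p <= v <= q (go left if both < v, right if both > v).
Walk from root:
  at 17: both 6 and 10 < 17, go left
  at 6: 6 <= 6 <= 10, this is the LCA
LCA = 6


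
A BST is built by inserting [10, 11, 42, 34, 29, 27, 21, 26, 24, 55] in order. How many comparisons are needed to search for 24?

Search path for 24: 10 -> 11 -> 42 -> 34 -> 29 -> 27 -> 21 -> 26 -> 24
Found: True
Comparisons: 9


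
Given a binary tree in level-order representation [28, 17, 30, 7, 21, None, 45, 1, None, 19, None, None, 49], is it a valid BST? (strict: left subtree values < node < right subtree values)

Level-order array: [28, 17, 30, 7, 21, None, 45, 1, None, 19, None, None, 49]
Validate using subtree bounds (lo, hi): at each node, require lo < value < hi,
then recurse left with hi=value and right with lo=value.
Preorder trace (stopping at first violation):
  at node 28 with bounds (-inf, +inf): OK
  at node 17 with bounds (-inf, 28): OK
  at node 7 with bounds (-inf, 17): OK
  at node 1 with bounds (-inf, 7): OK
  at node 21 with bounds (17, 28): OK
  at node 19 with bounds (17, 21): OK
  at node 30 with bounds (28, +inf): OK
  at node 45 with bounds (30, +inf): OK
  at node 49 with bounds (45, +inf): OK
No violation found at any node.
Result: Valid BST


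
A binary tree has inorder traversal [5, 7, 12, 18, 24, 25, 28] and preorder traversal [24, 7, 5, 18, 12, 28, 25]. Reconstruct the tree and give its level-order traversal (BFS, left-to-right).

Inorder:  [5, 7, 12, 18, 24, 25, 28]
Preorder: [24, 7, 5, 18, 12, 28, 25]
Algorithm: preorder visits root first, so consume preorder in order;
for each root, split the current inorder slice at that value into
left-subtree inorder and right-subtree inorder, then recurse.
Recursive splits:
  root=24; inorder splits into left=[5, 7, 12, 18], right=[25, 28]
  root=7; inorder splits into left=[5], right=[12, 18]
  root=5; inorder splits into left=[], right=[]
  root=18; inorder splits into left=[12], right=[]
  root=12; inorder splits into left=[], right=[]
  root=28; inorder splits into left=[25], right=[]
  root=25; inorder splits into left=[], right=[]
Reconstructed level-order: [24, 7, 28, 5, 18, 25, 12]


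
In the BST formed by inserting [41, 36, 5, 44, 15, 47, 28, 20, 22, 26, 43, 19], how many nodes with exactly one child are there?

Tree built from: [41, 36, 5, 44, 15, 47, 28, 20, 22, 26, 43, 19]
Tree (level-order array): [41, 36, 44, 5, None, 43, 47, None, 15, None, None, None, None, None, 28, 20, None, 19, 22, None, None, None, 26]
Rule: These are nodes with exactly 1 non-null child.
Per-node child counts:
  node 41: 2 child(ren)
  node 36: 1 child(ren)
  node 5: 1 child(ren)
  node 15: 1 child(ren)
  node 28: 1 child(ren)
  node 20: 2 child(ren)
  node 19: 0 child(ren)
  node 22: 1 child(ren)
  node 26: 0 child(ren)
  node 44: 2 child(ren)
  node 43: 0 child(ren)
  node 47: 0 child(ren)
Matching nodes: [36, 5, 15, 28, 22]
Count of nodes with exactly one child: 5


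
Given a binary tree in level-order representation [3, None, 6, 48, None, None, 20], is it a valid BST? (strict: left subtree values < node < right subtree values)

Level-order array: [3, None, 6, 48, None, None, 20]
Validate using subtree bounds (lo, hi): at each node, require lo < value < hi,
then recurse left with hi=value and right with lo=value.
Preorder trace (stopping at first violation):
  at node 3 with bounds (-inf, +inf): OK
  at node 6 with bounds (3, +inf): OK
  at node 48 with bounds (3, 6): VIOLATION
Node 48 violates its bound: not (3 < 48 < 6).
Result: Not a valid BST


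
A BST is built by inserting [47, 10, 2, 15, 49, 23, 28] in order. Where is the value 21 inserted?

Starting tree (level order): [47, 10, 49, 2, 15, None, None, None, None, None, 23, None, 28]
Insertion path: 47 -> 10 -> 15 -> 23
Result: insert 21 as left child of 23
Final tree (level order): [47, 10, 49, 2, 15, None, None, None, None, None, 23, 21, 28]


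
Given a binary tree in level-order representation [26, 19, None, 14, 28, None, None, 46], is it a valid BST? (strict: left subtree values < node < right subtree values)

Level-order array: [26, 19, None, 14, 28, None, None, 46]
Validate using subtree bounds (lo, hi): at each node, require lo < value < hi,
then recurse left with hi=value and right with lo=value.
Preorder trace (stopping at first violation):
  at node 26 with bounds (-inf, +inf): OK
  at node 19 with bounds (-inf, 26): OK
  at node 14 with bounds (-inf, 19): OK
  at node 28 with bounds (19, 26): VIOLATION
Node 28 violates its bound: not (19 < 28 < 26).
Result: Not a valid BST


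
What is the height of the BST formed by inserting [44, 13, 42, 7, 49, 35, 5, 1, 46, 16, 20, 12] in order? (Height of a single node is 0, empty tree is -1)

Insertion order: [44, 13, 42, 7, 49, 35, 5, 1, 46, 16, 20, 12]
Tree (level-order array): [44, 13, 49, 7, 42, 46, None, 5, 12, 35, None, None, None, 1, None, None, None, 16, None, None, None, None, 20]
Compute height bottom-up (empty subtree = -1):
  height(1) = 1 + max(-1, -1) = 0
  height(5) = 1 + max(0, -1) = 1
  height(12) = 1 + max(-1, -1) = 0
  height(7) = 1 + max(1, 0) = 2
  height(20) = 1 + max(-1, -1) = 0
  height(16) = 1 + max(-1, 0) = 1
  height(35) = 1 + max(1, -1) = 2
  height(42) = 1 + max(2, -1) = 3
  height(13) = 1 + max(2, 3) = 4
  height(46) = 1 + max(-1, -1) = 0
  height(49) = 1 + max(0, -1) = 1
  height(44) = 1 + max(4, 1) = 5
Height = 5


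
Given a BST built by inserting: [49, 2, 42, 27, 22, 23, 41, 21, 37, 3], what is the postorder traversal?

Tree insertion order: [49, 2, 42, 27, 22, 23, 41, 21, 37, 3]
Tree (level-order array): [49, 2, None, None, 42, 27, None, 22, 41, 21, 23, 37, None, 3]
Postorder traversal: [3, 21, 23, 22, 37, 41, 27, 42, 2, 49]


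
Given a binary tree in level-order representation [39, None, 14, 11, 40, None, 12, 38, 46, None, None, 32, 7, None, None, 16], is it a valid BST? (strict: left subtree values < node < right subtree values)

Level-order array: [39, None, 14, 11, 40, None, 12, 38, 46, None, None, 32, 7, None, None, 16]
Validate using subtree bounds (lo, hi): at each node, require lo < value < hi,
then recurse left with hi=value and right with lo=value.
Preorder trace (stopping at first violation):
  at node 39 with bounds (-inf, +inf): OK
  at node 14 with bounds (39, +inf): VIOLATION
Node 14 violates its bound: not (39 < 14 < +inf).
Result: Not a valid BST


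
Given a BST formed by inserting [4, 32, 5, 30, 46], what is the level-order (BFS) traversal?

Tree insertion order: [4, 32, 5, 30, 46]
Tree (level-order array): [4, None, 32, 5, 46, None, 30]
BFS from the root, enqueuing left then right child of each popped node:
  queue [4] -> pop 4, enqueue [32], visited so far: [4]
  queue [32] -> pop 32, enqueue [5, 46], visited so far: [4, 32]
  queue [5, 46] -> pop 5, enqueue [30], visited so far: [4, 32, 5]
  queue [46, 30] -> pop 46, enqueue [none], visited so far: [4, 32, 5, 46]
  queue [30] -> pop 30, enqueue [none], visited so far: [4, 32, 5, 46, 30]
Result: [4, 32, 5, 46, 30]


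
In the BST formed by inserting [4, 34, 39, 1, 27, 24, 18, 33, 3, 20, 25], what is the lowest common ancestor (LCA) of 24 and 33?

Tree insertion order: [4, 34, 39, 1, 27, 24, 18, 33, 3, 20, 25]
Tree (level-order array): [4, 1, 34, None, 3, 27, 39, None, None, 24, 33, None, None, 18, 25, None, None, None, 20]
In a BST, the LCA of p=24, q=33 is the first node v on the
root-to-leaf path with p <= v <= q (go left if both < v, right if both > v).
Walk from root:
  at 4: both 24 and 33 > 4, go right
  at 34: both 24 and 33 < 34, go left
  at 27: 24 <= 27 <= 33, this is the LCA
LCA = 27


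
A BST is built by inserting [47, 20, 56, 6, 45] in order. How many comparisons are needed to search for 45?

Search path for 45: 47 -> 20 -> 45
Found: True
Comparisons: 3


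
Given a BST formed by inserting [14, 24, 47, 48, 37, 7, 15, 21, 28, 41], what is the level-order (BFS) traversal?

Tree insertion order: [14, 24, 47, 48, 37, 7, 15, 21, 28, 41]
Tree (level-order array): [14, 7, 24, None, None, 15, 47, None, 21, 37, 48, None, None, 28, 41]
BFS from the root, enqueuing left then right child of each popped node:
  queue [14] -> pop 14, enqueue [7, 24], visited so far: [14]
  queue [7, 24] -> pop 7, enqueue [none], visited so far: [14, 7]
  queue [24] -> pop 24, enqueue [15, 47], visited so far: [14, 7, 24]
  queue [15, 47] -> pop 15, enqueue [21], visited so far: [14, 7, 24, 15]
  queue [47, 21] -> pop 47, enqueue [37, 48], visited so far: [14, 7, 24, 15, 47]
  queue [21, 37, 48] -> pop 21, enqueue [none], visited so far: [14, 7, 24, 15, 47, 21]
  queue [37, 48] -> pop 37, enqueue [28, 41], visited so far: [14, 7, 24, 15, 47, 21, 37]
  queue [48, 28, 41] -> pop 48, enqueue [none], visited so far: [14, 7, 24, 15, 47, 21, 37, 48]
  queue [28, 41] -> pop 28, enqueue [none], visited so far: [14, 7, 24, 15, 47, 21, 37, 48, 28]
  queue [41] -> pop 41, enqueue [none], visited so far: [14, 7, 24, 15, 47, 21, 37, 48, 28, 41]
Result: [14, 7, 24, 15, 47, 21, 37, 48, 28, 41]


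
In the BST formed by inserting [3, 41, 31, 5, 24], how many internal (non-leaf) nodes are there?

Tree built from: [3, 41, 31, 5, 24]
Tree (level-order array): [3, None, 41, 31, None, 5, None, None, 24]
Rule: An internal node has at least one child.
Per-node child counts:
  node 3: 1 child(ren)
  node 41: 1 child(ren)
  node 31: 1 child(ren)
  node 5: 1 child(ren)
  node 24: 0 child(ren)
Matching nodes: [3, 41, 31, 5]
Count of internal (non-leaf) nodes: 4


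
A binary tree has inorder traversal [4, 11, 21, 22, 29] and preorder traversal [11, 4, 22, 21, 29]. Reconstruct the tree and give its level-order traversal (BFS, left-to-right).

Inorder:  [4, 11, 21, 22, 29]
Preorder: [11, 4, 22, 21, 29]
Algorithm: preorder visits root first, so consume preorder in order;
for each root, split the current inorder slice at that value into
left-subtree inorder and right-subtree inorder, then recurse.
Recursive splits:
  root=11; inorder splits into left=[4], right=[21, 22, 29]
  root=4; inorder splits into left=[], right=[]
  root=22; inorder splits into left=[21], right=[29]
  root=21; inorder splits into left=[], right=[]
  root=29; inorder splits into left=[], right=[]
Reconstructed level-order: [11, 4, 22, 21, 29]


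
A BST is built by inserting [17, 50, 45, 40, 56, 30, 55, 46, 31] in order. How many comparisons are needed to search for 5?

Search path for 5: 17
Found: False
Comparisons: 1


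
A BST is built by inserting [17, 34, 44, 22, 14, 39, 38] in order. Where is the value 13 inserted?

Starting tree (level order): [17, 14, 34, None, None, 22, 44, None, None, 39, None, 38]
Insertion path: 17 -> 14
Result: insert 13 as left child of 14
Final tree (level order): [17, 14, 34, 13, None, 22, 44, None, None, None, None, 39, None, 38]


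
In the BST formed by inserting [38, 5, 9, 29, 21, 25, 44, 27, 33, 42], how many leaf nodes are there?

Tree built from: [38, 5, 9, 29, 21, 25, 44, 27, 33, 42]
Tree (level-order array): [38, 5, 44, None, 9, 42, None, None, 29, None, None, 21, 33, None, 25, None, None, None, 27]
Rule: A leaf has 0 children.
Per-node child counts:
  node 38: 2 child(ren)
  node 5: 1 child(ren)
  node 9: 1 child(ren)
  node 29: 2 child(ren)
  node 21: 1 child(ren)
  node 25: 1 child(ren)
  node 27: 0 child(ren)
  node 33: 0 child(ren)
  node 44: 1 child(ren)
  node 42: 0 child(ren)
Matching nodes: [27, 33, 42]
Count of leaf nodes: 3


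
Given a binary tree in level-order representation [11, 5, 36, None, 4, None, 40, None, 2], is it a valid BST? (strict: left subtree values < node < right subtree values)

Level-order array: [11, 5, 36, None, 4, None, 40, None, 2]
Validate using subtree bounds (lo, hi): at each node, require lo < value < hi,
then recurse left with hi=value and right with lo=value.
Preorder trace (stopping at first violation):
  at node 11 with bounds (-inf, +inf): OK
  at node 5 with bounds (-inf, 11): OK
  at node 4 with bounds (5, 11): VIOLATION
Node 4 violates its bound: not (5 < 4 < 11).
Result: Not a valid BST


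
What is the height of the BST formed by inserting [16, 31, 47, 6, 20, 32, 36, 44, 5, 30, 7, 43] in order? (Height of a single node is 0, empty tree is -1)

Insertion order: [16, 31, 47, 6, 20, 32, 36, 44, 5, 30, 7, 43]
Tree (level-order array): [16, 6, 31, 5, 7, 20, 47, None, None, None, None, None, 30, 32, None, None, None, None, 36, None, 44, 43]
Compute height bottom-up (empty subtree = -1):
  height(5) = 1 + max(-1, -1) = 0
  height(7) = 1 + max(-1, -1) = 0
  height(6) = 1 + max(0, 0) = 1
  height(30) = 1 + max(-1, -1) = 0
  height(20) = 1 + max(-1, 0) = 1
  height(43) = 1 + max(-1, -1) = 0
  height(44) = 1 + max(0, -1) = 1
  height(36) = 1 + max(-1, 1) = 2
  height(32) = 1 + max(-1, 2) = 3
  height(47) = 1 + max(3, -1) = 4
  height(31) = 1 + max(1, 4) = 5
  height(16) = 1 + max(1, 5) = 6
Height = 6


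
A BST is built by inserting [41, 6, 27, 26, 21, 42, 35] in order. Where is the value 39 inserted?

Starting tree (level order): [41, 6, 42, None, 27, None, None, 26, 35, 21]
Insertion path: 41 -> 6 -> 27 -> 35
Result: insert 39 as right child of 35
Final tree (level order): [41, 6, 42, None, 27, None, None, 26, 35, 21, None, None, 39]


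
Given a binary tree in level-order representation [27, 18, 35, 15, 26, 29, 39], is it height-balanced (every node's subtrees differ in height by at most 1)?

Tree (level-order array): [27, 18, 35, 15, 26, 29, 39]
Definition: a tree is height-balanced if, at every node, |h(left) - h(right)| <= 1 (empty subtree has height -1).
Bottom-up per-node check:
  node 15: h_left=-1, h_right=-1, diff=0 [OK], height=0
  node 26: h_left=-1, h_right=-1, diff=0 [OK], height=0
  node 18: h_left=0, h_right=0, diff=0 [OK], height=1
  node 29: h_left=-1, h_right=-1, diff=0 [OK], height=0
  node 39: h_left=-1, h_right=-1, diff=0 [OK], height=0
  node 35: h_left=0, h_right=0, diff=0 [OK], height=1
  node 27: h_left=1, h_right=1, diff=0 [OK], height=2
All nodes satisfy the balance condition.
Result: Balanced


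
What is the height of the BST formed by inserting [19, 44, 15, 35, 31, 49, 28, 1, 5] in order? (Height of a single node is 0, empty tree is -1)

Insertion order: [19, 44, 15, 35, 31, 49, 28, 1, 5]
Tree (level-order array): [19, 15, 44, 1, None, 35, 49, None, 5, 31, None, None, None, None, None, 28]
Compute height bottom-up (empty subtree = -1):
  height(5) = 1 + max(-1, -1) = 0
  height(1) = 1 + max(-1, 0) = 1
  height(15) = 1 + max(1, -1) = 2
  height(28) = 1 + max(-1, -1) = 0
  height(31) = 1 + max(0, -1) = 1
  height(35) = 1 + max(1, -1) = 2
  height(49) = 1 + max(-1, -1) = 0
  height(44) = 1 + max(2, 0) = 3
  height(19) = 1 + max(2, 3) = 4
Height = 4


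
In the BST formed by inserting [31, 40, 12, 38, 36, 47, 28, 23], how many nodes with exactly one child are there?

Tree built from: [31, 40, 12, 38, 36, 47, 28, 23]
Tree (level-order array): [31, 12, 40, None, 28, 38, 47, 23, None, 36]
Rule: These are nodes with exactly 1 non-null child.
Per-node child counts:
  node 31: 2 child(ren)
  node 12: 1 child(ren)
  node 28: 1 child(ren)
  node 23: 0 child(ren)
  node 40: 2 child(ren)
  node 38: 1 child(ren)
  node 36: 0 child(ren)
  node 47: 0 child(ren)
Matching nodes: [12, 28, 38]
Count of nodes with exactly one child: 3


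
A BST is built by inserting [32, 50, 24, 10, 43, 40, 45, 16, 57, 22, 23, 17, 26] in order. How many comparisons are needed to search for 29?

Search path for 29: 32 -> 24 -> 26
Found: False
Comparisons: 3


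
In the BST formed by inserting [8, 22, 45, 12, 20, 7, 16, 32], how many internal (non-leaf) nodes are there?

Tree built from: [8, 22, 45, 12, 20, 7, 16, 32]
Tree (level-order array): [8, 7, 22, None, None, 12, 45, None, 20, 32, None, 16]
Rule: An internal node has at least one child.
Per-node child counts:
  node 8: 2 child(ren)
  node 7: 0 child(ren)
  node 22: 2 child(ren)
  node 12: 1 child(ren)
  node 20: 1 child(ren)
  node 16: 0 child(ren)
  node 45: 1 child(ren)
  node 32: 0 child(ren)
Matching nodes: [8, 22, 12, 20, 45]
Count of internal (non-leaf) nodes: 5


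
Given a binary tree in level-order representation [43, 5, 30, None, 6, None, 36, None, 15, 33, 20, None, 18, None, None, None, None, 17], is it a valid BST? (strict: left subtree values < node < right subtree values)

Level-order array: [43, 5, 30, None, 6, None, 36, None, 15, 33, 20, None, 18, None, None, None, None, 17]
Validate using subtree bounds (lo, hi): at each node, require lo < value < hi,
then recurse left with hi=value and right with lo=value.
Preorder trace (stopping at first violation):
  at node 43 with bounds (-inf, +inf): OK
  at node 5 with bounds (-inf, 43): OK
  at node 6 with bounds (5, 43): OK
  at node 15 with bounds (6, 43): OK
  at node 18 with bounds (15, 43): OK
  at node 17 with bounds (15, 18): OK
  at node 30 with bounds (43, +inf): VIOLATION
Node 30 violates its bound: not (43 < 30 < +inf).
Result: Not a valid BST


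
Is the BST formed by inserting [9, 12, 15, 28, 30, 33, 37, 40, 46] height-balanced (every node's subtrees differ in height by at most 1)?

Tree (level-order array): [9, None, 12, None, 15, None, 28, None, 30, None, 33, None, 37, None, 40, None, 46]
Definition: a tree is height-balanced if, at every node, |h(left) - h(right)| <= 1 (empty subtree has height -1).
Bottom-up per-node check:
  node 46: h_left=-1, h_right=-1, diff=0 [OK], height=0
  node 40: h_left=-1, h_right=0, diff=1 [OK], height=1
  node 37: h_left=-1, h_right=1, diff=2 [FAIL (|-1-1|=2 > 1)], height=2
  node 33: h_left=-1, h_right=2, diff=3 [FAIL (|-1-2|=3 > 1)], height=3
  node 30: h_left=-1, h_right=3, diff=4 [FAIL (|-1-3|=4 > 1)], height=4
  node 28: h_left=-1, h_right=4, diff=5 [FAIL (|-1-4|=5 > 1)], height=5
  node 15: h_left=-1, h_right=5, diff=6 [FAIL (|-1-5|=6 > 1)], height=6
  node 12: h_left=-1, h_right=6, diff=7 [FAIL (|-1-6|=7 > 1)], height=7
  node 9: h_left=-1, h_right=7, diff=8 [FAIL (|-1-7|=8 > 1)], height=8
Node 37 violates the condition: |-1 - 1| = 2 > 1.
Result: Not balanced


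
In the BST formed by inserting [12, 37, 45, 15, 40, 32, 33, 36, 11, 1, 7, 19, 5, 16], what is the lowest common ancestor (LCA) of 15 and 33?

Tree insertion order: [12, 37, 45, 15, 40, 32, 33, 36, 11, 1, 7, 19, 5, 16]
Tree (level-order array): [12, 11, 37, 1, None, 15, 45, None, 7, None, 32, 40, None, 5, None, 19, 33, None, None, None, None, 16, None, None, 36]
In a BST, the LCA of p=15, q=33 is the first node v on the
root-to-leaf path with p <= v <= q (go left if both < v, right if both > v).
Walk from root:
  at 12: both 15 and 33 > 12, go right
  at 37: both 15 and 33 < 37, go left
  at 15: 15 <= 15 <= 33, this is the LCA
LCA = 15


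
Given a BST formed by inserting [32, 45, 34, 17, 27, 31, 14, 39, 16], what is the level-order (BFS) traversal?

Tree insertion order: [32, 45, 34, 17, 27, 31, 14, 39, 16]
Tree (level-order array): [32, 17, 45, 14, 27, 34, None, None, 16, None, 31, None, 39]
BFS from the root, enqueuing left then right child of each popped node:
  queue [32] -> pop 32, enqueue [17, 45], visited so far: [32]
  queue [17, 45] -> pop 17, enqueue [14, 27], visited so far: [32, 17]
  queue [45, 14, 27] -> pop 45, enqueue [34], visited so far: [32, 17, 45]
  queue [14, 27, 34] -> pop 14, enqueue [16], visited so far: [32, 17, 45, 14]
  queue [27, 34, 16] -> pop 27, enqueue [31], visited so far: [32, 17, 45, 14, 27]
  queue [34, 16, 31] -> pop 34, enqueue [39], visited so far: [32, 17, 45, 14, 27, 34]
  queue [16, 31, 39] -> pop 16, enqueue [none], visited so far: [32, 17, 45, 14, 27, 34, 16]
  queue [31, 39] -> pop 31, enqueue [none], visited so far: [32, 17, 45, 14, 27, 34, 16, 31]
  queue [39] -> pop 39, enqueue [none], visited so far: [32, 17, 45, 14, 27, 34, 16, 31, 39]
Result: [32, 17, 45, 14, 27, 34, 16, 31, 39]


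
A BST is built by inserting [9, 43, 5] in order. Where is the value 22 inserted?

Starting tree (level order): [9, 5, 43]
Insertion path: 9 -> 43
Result: insert 22 as left child of 43
Final tree (level order): [9, 5, 43, None, None, 22]


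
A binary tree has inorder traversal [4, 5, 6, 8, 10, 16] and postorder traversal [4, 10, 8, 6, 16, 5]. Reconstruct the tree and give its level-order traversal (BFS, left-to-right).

Inorder:   [4, 5, 6, 8, 10, 16]
Postorder: [4, 10, 8, 6, 16, 5]
Algorithm: postorder visits root last, so walk postorder right-to-left;
each value is the root of the current inorder slice — split it at that
value, recurse on the right subtree first, then the left.
Recursive splits:
  root=5; inorder splits into left=[4], right=[6, 8, 10, 16]
  root=16; inorder splits into left=[6, 8, 10], right=[]
  root=6; inorder splits into left=[], right=[8, 10]
  root=8; inorder splits into left=[], right=[10]
  root=10; inorder splits into left=[], right=[]
  root=4; inorder splits into left=[], right=[]
Reconstructed level-order: [5, 4, 16, 6, 8, 10]


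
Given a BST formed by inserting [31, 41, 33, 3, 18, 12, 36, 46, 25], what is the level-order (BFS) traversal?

Tree insertion order: [31, 41, 33, 3, 18, 12, 36, 46, 25]
Tree (level-order array): [31, 3, 41, None, 18, 33, 46, 12, 25, None, 36]
BFS from the root, enqueuing left then right child of each popped node:
  queue [31] -> pop 31, enqueue [3, 41], visited so far: [31]
  queue [3, 41] -> pop 3, enqueue [18], visited so far: [31, 3]
  queue [41, 18] -> pop 41, enqueue [33, 46], visited so far: [31, 3, 41]
  queue [18, 33, 46] -> pop 18, enqueue [12, 25], visited so far: [31, 3, 41, 18]
  queue [33, 46, 12, 25] -> pop 33, enqueue [36], visited so far: [31, 3, 41, 18, 33]
  queue [46, 12, 25, 36] -> pop 46, enqueue [none], visited so far: [31, 3, 41, 18, 33, 46]
  queue [12, 25, 36] -> pop 12, enqueue [none], visited so far: [31, 3, 41, 18, 33, 46, 12]
  queue [25, 36] -> pop 25, enqueue [none], visited so far: [31, 3, 41, 18, 33, 46, 12, 25]
  queue [36] -> pop 36, enqueue [none], visited so far: [31, 3, 41, 18, 33, 46, 12, 25, 36]
Result: [31, 3, 41, 18, 33, 46, 12, 25, 36]


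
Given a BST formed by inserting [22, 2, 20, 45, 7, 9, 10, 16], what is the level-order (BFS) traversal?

Tree insertion order: [22, 2, 20, 45, 7, 9, 10, 16]
Tree (level-order array): [22, 2, 45, None, 20, None, None, 7, None, None, 9, None, 10, None, 16]
BFS from the root, enqueuing left then right child of each popped node:
  queue [22] -> pop 22, enqueue [2, 45], visited so far: [22]
  queue [2, 45] -> pop 2, enqueue [20], visited so far: [22, 2]
  queue [45, 20] -> pop 45, enqueue [none], visited so far: [22, 2, 45]
  queue [20] -> pop 20, enqueue [7], visited so far: [22, 2, 45, 20]
  queue [7] -> pop 7, enqueue [9], visited so far: [22, 2, 45, 20, 7]
  queue [9] -> pop 9, enqueue [10], visited so far: [22, 2, 45, 20, 7, 9]
  queue [10] -> pop 10, enqueue [16], visited so far: [22, 2, 45, 20, 7, 9, 10]
  queue [16] -> pop 16, enqueue [none], visited so far: [22, 2, 45, 20, 7, 9, 10, 16]
Result: [22, 2, 45, 20, 7, 9, 10, 16]


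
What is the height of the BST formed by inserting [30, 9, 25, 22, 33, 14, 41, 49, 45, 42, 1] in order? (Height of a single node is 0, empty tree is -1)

Insertion order: [30, 9, 25, 22, 33, 14, 41, 49, 45, 42, 1]
Tree (level-order array): [30, 9, 33, 1, 25, None, 41, None, None, 22, None, None, 49, 14, None, 45, None, None, None, 42]
Compute height bottom-up (empty subtree = -1):
  height(1) = 1 + max(-1, -1) = 0
  height(14) = 1 + max(-1, -1) = 0
  height(22) = 1 + max(0, -1) = 1
  height(25) = 1 + max(1, -1) = 2
  height(9) = 1 + max(0, 2) = 3
  height(42) = 1 + max(-1, -1) = 0
  height(45) = 1 + max(0, -1) = 1
  height(49) = 1 + max(1, -1) = 2
  height(41) = 1 + max(-1, 2) = 3
  height(33) = 1 + max(-1, 3) = 4
  height(30) = 1 + max(3, 4) = 5
Height = 5


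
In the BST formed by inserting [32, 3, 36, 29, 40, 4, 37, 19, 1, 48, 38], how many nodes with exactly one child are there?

Tree built from: [32, 3, 36, 29, 40, 4, 37, 19, 1, 48, 38]
Tree (level-order array): [32, 3, 36, 1, 29, None, 40, None, None, 4, None, 37, 48, None, 19, None, 38]
Rule: These are nodes with exactly 1 non-null child.
Per-node child counts:
  node 32: 2 child(ren)
  node 3: 2 child(ren)
  node 1: 0 child(ren)
  node 29: 1 child(ren)
  node 4: 1 child(ren)
  node 19: 0 child(ren)
  node 36: 1 child(ren)
  node 40: 2 child(ren)
  node 37: 1 child(ren)
  node 38: 0 child(ren)
  node 48: 0 child(ren)
Matching nodes: [29, 4, 36, 37]
Count of nodes with exactly one child: 4


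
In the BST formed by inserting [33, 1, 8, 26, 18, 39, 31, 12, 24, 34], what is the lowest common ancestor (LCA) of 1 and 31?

Tree insertion order: [33, 1, 8, 26, 18, 39, 31, 12, 24, 34]
Tree (level-order array): [33, 1, 39, None, 8, 34, None, None, 26, None, None, 18, 31, 12, 24]
In a BST, the LCA of p=1, q=31 is the first node v on the
root-to-leaf path with p <= v <= q (go left if both < v, right if both > v).
Walk from root:
  at 33: both 1 and 31 < 33, go left
  at 1: 1 <= 1 <= 31, this is the LCA
LCA = 1


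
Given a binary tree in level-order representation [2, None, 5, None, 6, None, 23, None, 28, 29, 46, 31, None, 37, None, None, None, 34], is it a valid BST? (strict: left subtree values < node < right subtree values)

Level-order array: [2, None, 5, None, 6, None, 23, None, 28, 29, 46, 31, None, 37, None, None, None, 34]
Validate using subtree bounds (lo, hi): at each node, require lo < value < hi,
then recurse left with hi=value and right with lo=value.
Preorder trace (stopping at first violation):
  at node 2 with bounds (-inf, +inf): OK
  at node 5 with bounds (2, +inf): OK
  at node 6 with bounds (5, +inf): OK
  at node 23 with bounds (6, +inf): OK
  at node 28 with bounds (23, +inf): OK
  at node 29 with bounds (23, 28): VIOLATION
Node 29 violates its bound: not (23 < 29 < 28).
Result: Not a valid BST


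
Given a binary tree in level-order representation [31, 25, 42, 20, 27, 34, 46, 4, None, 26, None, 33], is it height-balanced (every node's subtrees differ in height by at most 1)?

Tree (level-order array): [31, 25, 42, 20, 27, 34, 46, 4, None, 26, None, 33]
Definition: a tree is height-balanced if, at every node, |h(left) - h(right)| <= 1 (empty subtree has height -1).
Bottom-up per-node check:
  node 4: h_left=-1, h_right=-1, diff=0 [OK], height=0
  node 20: h_left=0, h_right=-1, diff=1 [OK], height=1
  node 26: h_left=-1, h_right=-1, diff=0 [OK], height=0
  node 27: h_left=0, h_right=-1, diff=1 [OK], height=1
  node 25: h_left=1, h_right=1, diff=0 [OK], height=2
  node 33: h_left=-1, h_right=-1, diff=0 [OK], height=0
  node 34: h_left=0, h_right=-1, diff=1 [OK], height=1
  node 46: h_left=-1, h_right=-1, diff=0 [OK], height=0
  node 42: h_left=1, h_right=0, diff=1 [OK], height=2
  node 31: h_left=2, h_right=2, diff=0 [OK], height=3
All nodes satisfy the balance condition.
Result: Balanced


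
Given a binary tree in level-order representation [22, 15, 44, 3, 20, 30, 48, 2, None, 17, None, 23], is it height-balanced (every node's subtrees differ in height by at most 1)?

Tree (level-order array): [22, 15, 44, 3, 20, 30, 48, 2, None, 17, None, 23]
Definition: a tree is height-balanced if, at every node, |h(left) - h(right)| <= 1 (empty subtree has height -1).
Bottom-up per-node check:
  node 2: h_left=-1, h_right=-1, diff=0 [OK], height=0
  node 3: h_left=0, h_right=-1, diff=1 [OK], height=1
  node 17: h_left=-1, h_right=-1, diff=0 [OK], height=0
  node 20: h_left=0, h_right=-1, diff=1 [OK], height=1
  node 15: h_left=1, h_right=1, diff=0 [OK], height=2
  node 23: h_left=-1, h_right=-1, diff=0 [OK], height=0
  node 30: h_left=0, h_right=-1, diff=1 [OK], height=1
  node 48: h_left=-1, h_right=-1, diff=0 [OK], height=0
  node 44: h_left=1, h_right=0, diff=1 [OK], height=2
  node 22: h_left=2, h_right=2, diff=0 [OK], height=3
All nodes satisfy the balance condition.
Result: Balanced


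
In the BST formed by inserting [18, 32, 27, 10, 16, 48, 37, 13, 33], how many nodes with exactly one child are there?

Tree built from: [18, 32, 27, 10, 16, 48, 37, 13, 33]
Tree (level-order array): [18, 10, 32, None, 16, 27, 48, 13, None, None, None, 37, None, None, None, 33]
Rule: These are nodes with exactly 1 non-null child.
Per-node child counts:
  node 18: 2 child(ren)
  node 10: 1 child(ren)
  node 16: 1 child(ren)
  node 13: 0 child(ren)
  node 32: 2 child(ren)
  node 27: 0 child(ren)
  node 48: 1 child(ren)
  node 37: 1 child(ren)
  node 33: 0 child(ren)
Matching nodes: [10, 16, 48, 37]
Count of nodes with exactly one child: 4


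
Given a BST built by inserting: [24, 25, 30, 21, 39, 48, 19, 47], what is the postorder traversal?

Tree insertion order: [24, 25, 30, 21, 39, 48, 19, 47]
Tree (level-order array): [24, 21, 25, 19, None, None, 30, None, None, None, 39, None, 48, 47]
Postorder traversal: [19, 21, 47, 48, 39, 30, 25, 24]


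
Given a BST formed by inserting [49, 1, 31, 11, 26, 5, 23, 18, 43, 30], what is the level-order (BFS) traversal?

Tree insertion order: [49, 1, 31, 11, 26, 5, 23, 18, 43, 30]
Tree (level-order array): [49, 1, None, None, 31, 11, 43, 5, 26, None, None, None, None, 23, 30, 18]
BFS from the root, enqueuing left then right child of each popped node:
  queue [49] -> pop 49, enqueue [1], visited so far: [49]
  queue [1] -> pop 1, enqueue [31], visited so far: [49, 1]
  queue [31] -> pop 31, enqueue [11, 43], visited so far: [49, 1, 31]
  queue [11, 43] -> pop 11, enqueue [5, 26], visited so far: [49, 1, 31, 11]
  queue [43, 5, 26] -> pop 43, enqueue [none], visited so far: [49, 1, 31, 11, 43]
  queue [5, 26] -> pop 5, enqueue [none], visited so far: [49, 1, 31, 11, 43, 5]
  queue [26] -> pop 26, enqueue [23, 30], visited so far: [49, 1, 31, 11, 43, 5, 26]
  queue [23, 30] -> pop 23, enqueue [18], visited so far: [49, 1, 31, 11, 43, 5, 26, 23]
  queue [30, 18] -> pop 30, enqueue [none], visited so far: [49, 1, 31, 11, 43, 5, 26, 23, 30]
  queue [18] -> pop 18, enqueue [none], visited so far: [49, 1, 31, 11, 43, 5, 26, 23, 30, 18]
Result: [49, 1, 31, 11, 43, 5, 26, 23, 30, 18]


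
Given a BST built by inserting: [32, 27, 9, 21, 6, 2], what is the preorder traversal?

Tree insertion order: [32, 27, 9, 21, 6, 2]
Tree (level-order array): [32, 27, None, 9, None, 6, 21, 2]
Preorder traversal: [32, 27, 9, 6, 2, 21]


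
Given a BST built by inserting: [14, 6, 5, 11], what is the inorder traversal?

Tree insertion order: [14, 6, 5, 11]
Tree (level-order array): [14, 6, None, 5, 11]
Inorder traversal: [5, 6, 11, 14]


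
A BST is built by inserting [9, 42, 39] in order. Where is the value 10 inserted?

Starting tree (level order): [9, None, 42, 39]
Insertion path: 9 -> 42 -> 39
Result: insert 10 as left child of 39
Final tree (level order): [9, None, 42, 39, None, 10]


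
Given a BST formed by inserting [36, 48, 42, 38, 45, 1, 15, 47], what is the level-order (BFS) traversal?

Tree insertion order: [36, 48, 42, 38, 45, 1, 15, 47]
Tree (level-order array): [36, 1, 48, None, 15, 42, None, None, None, 38, 45, None, None, None, 47]
BFS from the root, enqueuing left then right child of each popped node:
  queue [36] -> pop 36, enqueue [1, 48], visited so far: [36]
  queue [1, 48] -> pop 1, enqueue [15], visited so far: [36, 1]
  queue [48, 15] -> pop 48, enqueue [42], visited so far: [36, 1, 48]
  queue [15, 42] -> pop 15, enqueue [none], visited so far: [36, 1, 48, 15]
  queue [42] -> pop 42, enqueue [38, 45], visited so far: [36, 1, 48, 15, 42]
  queue [38, 45] -> pop 38, enqueue [none], visited so far: [36, 1, 48, 15, 42, 38]
  queue [45] -> pop 45, enqueue [47], visited so far: [36, 1, 48, 15, 42, 38, 45]
  queue [47] -> pop 47, enqueue [none], visited so far: [36, 1, 48, 15, 42, 38, 45, 47]
Result: [36, 1, 48, 15, 42, 38, 45, 47]


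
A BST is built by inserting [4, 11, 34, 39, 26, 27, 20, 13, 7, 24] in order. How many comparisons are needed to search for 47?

Search path for 47: 4 -> 11 -> 34 -> 39
Found: False
Comparisons: 4


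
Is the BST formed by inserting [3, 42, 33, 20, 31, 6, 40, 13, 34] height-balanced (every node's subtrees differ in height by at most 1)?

Tree (level-order array): [3, None, 42, 33, None, 20, 40, 6, 31, 34, None, None, 13]
Definition: a tree is height-balanced if, at every node, |h(left) - h(right)| <= 1 (empty subtree has height -1).
Bottom-up per-node check:
  node 13: h_left=-1, h_right=-1, diff=0 [OK], height=0
  node 6: h_left=-1, h_right=0, diff=1 [OK], height=1
  node 31: h_left=-1, h_right=-1, diff=0 [OK], height=0
  node 20: h_left=1, h_right=0, diff=1 [OK], height=2
  node 34: h_left=-1, h_right=-1, diff=0 [OK], height=0
  node 40: h_left=0, h_right=-1, diff=1 [OK], height=1
  node 33: h_left=2, h_right=1, diff=1 [OK], height=3
  node 42: h_left=3, h_right=-1, diff=4 [FAIL (|3--1|=4 > 1)], height=4
  node 3: h_left=-1, h_right=4, diff=5 [FAIL (|-1-4|=5 > 1)], height=5
Node 42 violates the condition: |3 - -1| = 4 > 1.
Result: Not balanced


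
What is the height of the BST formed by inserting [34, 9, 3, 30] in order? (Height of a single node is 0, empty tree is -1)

Insertion order: [34, 9, 3, 30]
Tree (level-order array): [34, 9, None, 3, 30]
Compute height bottom-up (empty subtree = -1):
  height(3) = 1 + max(-1, -1) = 0
  height(30) = 1 + max(-1, -1) = 0
  height(9) = 1 + max(0, 0) = 1
  height(34) = 1 + max(1, -1) = 2
Height = 2


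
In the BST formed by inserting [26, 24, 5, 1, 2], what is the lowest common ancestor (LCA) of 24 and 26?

Tree insertion order: [26, 24, 5, 1, 2]
Tree (level-order array): [26, 24, None, 5, None, 1, None, None, 2]
In a BST, the LCA of p=24, q=26 is the first node v on the
root-to-leaf path with p <= v <= q (go left if both < v, right if both > v).
Walk from root:
  at 26: 24 <= 26 <= 26, this is the LCA
LCA = 26


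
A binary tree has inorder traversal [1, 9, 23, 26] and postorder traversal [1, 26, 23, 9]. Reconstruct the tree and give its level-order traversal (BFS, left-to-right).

Inorder:   [1, 9, 23, 26]
Postorder: [1, 26, 23, 9]
Algorithm: postorder visits root last, so walk postorder right-to-left;
each value is the root of the current inorder slice — split it at that
value, recurse on the right subtree first, then the left.
Recursive splits:
  root=9; inorder splits into left=[1], right=[23, 26]
  root=23; inorder splits into left=[], right=[26]
  root=26; inorder splits into left=[], right=[]
  root=1; inorder splits into left=[], right=[]
Reconstructed level-order: [9, 1, 23, 26]


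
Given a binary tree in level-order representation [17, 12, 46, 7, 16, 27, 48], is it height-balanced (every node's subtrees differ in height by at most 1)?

Tree (level-order array): [17, 12, 46, 7, 16, 27, 48]
Definition: a tree is height-balanced if, at every node, |h(left) - h(right)| <= 1 (empty subtree has height -1).
Bottom-up per-node check:
  node 7: h_left=-1, h_right=-1, diff=0 [OK], height=0
  node 16: h_left=-1, h_right=-1, diff=0 [OK], height=0
  node 12: h_left=0, h_right=0, diff=0 [OK], height=1
  node 27: h_left=-1, h_right=-1, diff=0 [OK], height=0
  node 48: h_left=-1, h_right=-1, diff=0 [OK], height=0
  node 46: h_left=0, h_right=0, diff=0 [OK], height=1
  node 17: h_left=1, h_right=1, diff=0 [OK], height=2
All nodes satisfy the balance condition.
Result: Balanced


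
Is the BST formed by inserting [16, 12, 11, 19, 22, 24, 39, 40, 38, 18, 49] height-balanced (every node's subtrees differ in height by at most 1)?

Tree (level-order array): [16, 12, 19, 11, None, 18, 22, None, None, None, None, None, 24, None, 39, 38, 40, None, None, None, 49]
Definition: a tree is height-balanced if, at every node, |h(left) - h(right)| <= 1 (empty subtree has height -1).
Bottom-up per-node check:
  node 11: h_left=-1, h_right=-1, diff=0 [OK], height=0
  node 12: h_left=0, h_right=-1, diff=1 [OK], height=1
  node 18: h_left=-1, h_right=-1, diff=0 [OK], height=0
  node 38: h_left=-1, h_right=-1, diff=0 [OK], height=0
  node 49: h_left=-1, h_right=-1, diff=0 [OK], height=0
  node 40: h_left=-1, h_right=0, diff=1 [OK], height=1
  node 39: h_left=0, h_right=1, diff=1 [OK], height=2
  node 24: h_left=-1, h_right=2, diff=3 [FAIL (|-1-2|=3 > 1)], height=3
  node 22: h_left=-1, h_right=3, diff=4 [FAIL (|-1-3|=4 > 1)], height=4
  node 19: h_left=0, h_right=4, diff=4 [FAIL (|0-4|=4 > 1)], height=5
  node 16: h_left=1, h_right=5, diff=4 [FAIL (|1-5|=4 > 1)], height=6
Node 24 violates the condition: |-1 - 2| = 3 > 1.
Result: Not balanced
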